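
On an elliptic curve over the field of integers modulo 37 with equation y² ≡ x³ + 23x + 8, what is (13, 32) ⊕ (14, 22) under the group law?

(13, 32) + (14, 22). λ = (22 - 32)/(14 - 13) ≡ 27/1 mod 37. 1⁻¹ ≡ 1 (mod 37), so λ ≡ 27.
  x = λ² - 13 - 14 = 729 - 27 ≡ 36; y = λ·(13 - 36) - 32 ≡ 13. → (36, 13)

(36, 13)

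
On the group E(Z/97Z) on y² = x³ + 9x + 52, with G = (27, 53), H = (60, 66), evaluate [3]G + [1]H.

First 3G:
Repeated addition: build up to 3G.
2G: tangent at (27, 53): λ = (3·27² + 9)/(2·53) ≡ 62/9. 9⁻¹ ≡ 54 (mod 97), so λ ≡ 62·54 ≡ 50.
  x = λ² - 27 - 27 = 2500 - 54 ≡ 21; y = λ·(27 - 21) - 53 ≡ 53. → (21, 53)
3G: (21, 53) + (27, 53). λ = (53 - 53)/(27 - 21) ≡ 0/6 mod 97. 6⁻¹ ≡ 81 (mod 97), so λ ≡ 0.
  x = λ² - 21 - 27 = 0 - 48 ≡ 49; y = λ·(21 - 49) - 53 ≡ 44. → (49, 44)
3G = (49, 44).
Finally 3G + H:
(49, 44) + (60, 66). λ = (66 - 44)/(60 - 49) ≡ 22/11 mod 97. 11⁻¹ ≡ 53 (mod 97), so λ ≡ 2.
  x = λ² - 49 - 60 = 4 - 109 ≡ 89; y = λ·(49 - 89) - 44 ≡ 70. → (89, 70)

(89, 70)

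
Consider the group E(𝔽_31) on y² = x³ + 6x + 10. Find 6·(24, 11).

O

Write Q = (24, 11).
Double-and-add on 6 = (110)₂. Start with Q = (24, 11) for the leading 1-bit.
double: tangent at (24, 11): λ = (3·24² + 6)/(2·11) ≡ 29/22. 22⁻¹ ≡ 24 (mod 31), so λ ≡ 29·24 ≡ 14.
  x = λ² - 24 - 24 = 196 - 48 ≡ 24; y = λ·(24 - 24) - 11 ≡ 20. → (24, 20)
add Q: (24, 20) + (24, 11): same x and y₁ ≡ -y₂, so the sum is the point at infinity.
double: the point at infinity + the point at infinity = the point at infinity (identity).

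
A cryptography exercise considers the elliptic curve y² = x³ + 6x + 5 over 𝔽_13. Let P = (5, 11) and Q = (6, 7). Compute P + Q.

(5, 11) + (6, 7). λ = (7 - 11)/(6 - 5) ≡ 9/1 mod 13. 1⁻¹ ≡ 1 (mod 13) since 1·1 = 1 ≡ 1, so λ ≡ 9.
  x = λ² - 5 - 6 = 81 - 11 ≡ 5; y = λ·(5 - 5) - 11 ≡ 2. → (5, 2)

(5, 2)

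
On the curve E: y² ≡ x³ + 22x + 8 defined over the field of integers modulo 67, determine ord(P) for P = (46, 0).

2P: (46, 0) + (46, 0): same x and y₁ ≡ -y₂, so the sum is 𝒪.
2P = 𝒪, so the order is 2.

2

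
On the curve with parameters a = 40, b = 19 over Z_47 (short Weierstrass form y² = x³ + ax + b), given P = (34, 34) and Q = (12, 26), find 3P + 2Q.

(27, 33)

First 3P:
Repeated addition: build up to 3P.
2P: tangent at (34, 34): λ = (3·34² + 40)/(2·34) ≡ 30/21. 21⁻¹ ≡ 9 (mod 47), so λ ≡ 30·9 ≡ 35.
  x = λ² - 34 - 34 = 1225 - 68 ≡ 29; y = λ·(34 - 29) - 34 ≡ 0. → (29, 0)
3P: (29, 0) + (34, 34). λ = (34 - 0)/(34 - 29) ≡ 34/5 mod 47. 5⁻¹ ≡ 19 (mod 47) since 5·19 = 95 ≡ 1, so λ ≡ 35.
  x = λ² - 29 - 34 = 1225 - 63 ≡ 34; y = λ·(29 - 34) - 0 ≡ 13. → (34, 13)
3P = (34, 13).
Next 2Q:
Repeated addition: build up to 2Q.
2Q: tangent at (12, 26): λ = (3·12² + 40)/(2·26) ≡ 2/5. 5⁻¹ ≡ 19 (mod 47) since 5·19 = 95 ≡ 1, so λ ≡ 2·19 ≡ 38.
  x = λ² - 12 - 12 = 1444 - 24 ≡ 10; y = λ·(12 - 10) - 26 ≡ 3. → (10, 3)
2Q = (10, 3).
Finally 3P + 2Q:
(34, 13) + (10, 3). λ = (3 - 13)/(10 - 34) ≡ 37/23 mod 47. 23⁻¹ ≡ 45 (mod 47) since 23·45 = 1035 ≡ 1, so λ ≡ 20.
  x = λ² - 34 - 10 = 400 - 44 ≡ 27; y = λ·(34 - 27) - 13 ≡ 33. → (27, 33)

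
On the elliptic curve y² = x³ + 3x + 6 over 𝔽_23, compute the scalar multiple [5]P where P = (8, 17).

(8, 6)

Repeated addition: build up to 5P.
2P: tangent at (8, 17): λ = (3·8² + 3)/(2·17) ≡ 11/11. 11⁻¹ ≡ 21 (mod 23) since 11·21 = 231 ≡ 1, so λ ≡ 11·21 ≡ 1.
  x = λ² - 8 - 8 = 1 - 16 ≡ 8; y = λ·(8 - 8) - 17 ≡ 6. → (8, 6)
3P: (8, 6) + (8, 17): same x and y₁ ≡ -y₂, so the sum is the point at infinity.
4P: the point at infinity + (8, 17) = (8, 17) (identity).
5P: tangent at (8, 17): λ = (3·8² + 3)/(2·17) ≡ 11/11. 11⁻¹ ≡ 21 (mod 23), so λ ≡ 11·21 ≡ 1.
  x = λ² - 8 - 8 = 1 - 16 ≡ 8; y = λ·(8 - 8) - 17 ≡ 6. → (8, 6)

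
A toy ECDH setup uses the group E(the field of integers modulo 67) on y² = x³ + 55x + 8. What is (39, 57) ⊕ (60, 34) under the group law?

(52, 37)

(39, 57) + (60, 34). λ = (34 - 57)/(60 - 39) ≡ 44/21 mod 67. 21⁻¹ ≡ 16 (mod 67), so λ ≡ 34.
  x = λ² - 39 - 60 = 1156 - 99 ≡ 52; y = λ·(39 - 52) - 57 ≡ 37. → (52, 37)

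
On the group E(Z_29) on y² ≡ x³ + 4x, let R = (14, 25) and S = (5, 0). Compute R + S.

(17, 15)

(14, 25) + (5, 0). λ = (0 - 25)/(5 - 14) ≡ 4/20 mod 29. 20⁻¹ ≡ 16 (mod 29) since 20·16 = 320 ≡ 1, so λ ≡ 6.
  x = λ² - 14 - 5 = 36 - 19 ≡ 17; y = λ·(14 - 17) - 25 ≡ 15. → (17, 15)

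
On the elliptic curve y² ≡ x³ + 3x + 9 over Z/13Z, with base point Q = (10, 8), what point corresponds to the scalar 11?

Repeated addition: build up to 11Q.
2Q: tangent at (10, 8): λ = (3·10² + 3)/(2·8) ≡ 4/3. 3⁻¹ ≡ 9 (mod 13), so λ ≡ 4·9 ≡ 10.
  x = λ² - 10 - 10 = 100 - 20 ≡ 2; y = λ·(10 - 2) - 8 ≡ 7. → (2, 7)
3Q: (2, 7) + (10, 8). λ = (8 - 7)/(10 - 2) ≡ 1/8 mod 13. 8⁻¹ ≡ 5 (mod 13), so λ ≡ 5.
  x = λ² - 2 - 10 = 25 - 12 ≡ 0; y = λ·(2 - 0) - 7 ≡ 3. → (0, 3)
4Q: (0, 3) + (10, 8). λ = (8 - 3)/(10 - 0) ≡ 5/10 mod 13. 10⁻¹ ≡ 4 (mod 13), so λ ≡ 7.
  x = λ² - 0 - 10 = 49 - 10 ≡ 0; y = λ·(0 - 0) - 3 ≡ 10. → (0, 10)
5Q: (0, 10) + (10, 8). λ = (8 - 10)/(10 - 0) ≡ 11/10 mod 13. 10⁻¹ ≡ 4 (mod 13), so λ ≡ 5.
  x = λ² - 0 - 10 = 25 - 10 ≡ 2; y = λ·(0 - 2) - 10 ≡ 6. → (2, 6)
6Q: (2, 6) + (10, 8). λ = (8 - 6)/(10 - 2) ≡ 2/8 mod 13. 8⁻¹ ≡ 5 (mod 13), so λ ≡ 10.
  x = λ² - 2 - 10 = 100 - 12 ≡ 10; y = λ·(2 - 10) - 6 ≡ 5. → (10, 5)
7Q: (10, 5) + (10, 8): same x and y₁ ≡ -y₂, so the sum is O.
8Q: O + (10, 8) = (10, 8) (identity).
9Q: tangent at (10, 8): λ = (3·10² + 3)/(2·8) ≡ 4/3. 3⁻¹ ≡ 9 (mod 13) since 3·9 = 27 ≡ 1, so λ ≡ 4·9 ≡ 10.
  x = λ² - 10 - 10 = 100 - 20 ≡ 2; y = λ·(10 - 2) - 8 ≡ 7. → (2, 7)
10Q: (2, 7) + (10, 8). λ = (8 - 7)/(10 - 2) ≡ 1/8 mod 13. 8⁻¹ ≡ 5 (mod 13) since 8·5 = 40 ≡ 1, so λ ≡ 5.
  x = λ² - 2 - 10 = 25 - 12 ≡ 0; y = λ·(2 - 0) - 7 ≡ 3. → (0, 3)
11Q: (0, 3) + (10, 8). λ = (8 - 3)/(10 - 0) ≡ 5/10 mod 13. 10⁻¹ ≡ 4 (mod 13) since 10·4 = 40 ≡ 1, so λ ≡ 7.
  x = λ² - 0 - 10 = 49 - 10 ≡ 0; y = λ·(0 - 0) - 3 ≡ 10. → (0, 10)

(0, 10)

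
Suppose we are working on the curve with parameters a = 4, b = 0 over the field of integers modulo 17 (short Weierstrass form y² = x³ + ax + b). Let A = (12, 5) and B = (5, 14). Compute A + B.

(2, 4)

(12, 5) + (5, 14). λ = (14 - 5)/(5 - 12) ≡ 9/10 mod 17. 10⁻¹ ≡ 12 (mod 17), so λ ≡ 6.
  x = λ² - 12 - 5 = 36 - 17 ≡ 2; y = λ·(12 - 2) - 5 ≡ 4. → (2, 4)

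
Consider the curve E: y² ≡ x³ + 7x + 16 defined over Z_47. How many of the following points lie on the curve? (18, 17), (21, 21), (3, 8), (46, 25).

1

(18, 17): 17² ≡ 7, rhs ≡ 5 → off.
(21, 21): 21² ≡ 18, rhs ≡ 24 → off.
(3, 8): 8² ≡ 17, rhs ≡ 17 → on.
(46, 25): 25² ≡ 14, rhs ≡ 8 → off.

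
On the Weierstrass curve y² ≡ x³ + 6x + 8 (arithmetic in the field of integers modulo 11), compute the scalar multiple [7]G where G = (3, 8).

(5, 8)

Repeated addition: build up to 7G.
2G: tangent at (3, 8): λ = (3·3² + 6)/(2·8) ≡ 0/5. 5⁻¹ ≡ 9 (mod 11) since 5·9 = 45 ≡ 1, so λ ≡ 0·9 ≡ 0.
  x = λ² - 3 - 3 = 0 - 6 ≡ 5; y = λ·(3 - 5) - 8 ≡ 3. → (5, 3)
3G: (5, 3) + (3, 8). λ = (8 - 3)/(3 - 5) ≡ 5/9 mod 11. 9⁻¹ ≡ 5 (mod 11), so λ ≡ 3.
  x = λ² - 5 - 3 = 9 - 8 ≡ 1; y = λ·(5 - 1) - 3 ≡ 9. → (1, 9)
4G: (1, 9) + (3, 8). λ = (8 - 9)/(3 - 1) ≡ 10/2 mod 11. 2⁻¹ ≡ 6 (mod 11), so λ ≡ 5.
  x = λ² - 1 - 3 = 25 - 4 ≡ 10; y = λ·(1 - 10) - 9 ≡ 1. → (10, 1)
5G: (10, 1) + (3, 8). λ = (8 - 1)/(3 - 10) ≡ 7/4 mod 11. 4⁻¹ ≡ 3 (mod 11) since 4·3 = 12 ≡ 1, so λ ≡ 10.
  x = λ² - 10 - 3 = 100 - 13 ≡ 10; y = λ·(10 - 10) - 1 ≡ 10. → (10, 10)
6G: (10, 10) + (3, 8). λ = (8 - 10)/(3 - 10) ≡ 9/4 mod 11. 4⁻¹ ≡ 3 (mod 11), so λ ≡ 5.
  x = λ² - 10 - 3 = 25 - 13 ≡ 1; y = λ·(10 - 1) - 10 ≡ 2. → (1, 2)
7G: (1, 2) + (3, 8). λ = (8 - 2)/(3 - 1) ≡ 6/2 mod 11. 2⁻¹ ≡ 6 (mod 11), so λ ≡ 3.
  x = λ² - 1 - 3 = 9 - 4 ≡ 5; y = λ·(1 - 5) - 2 ≡ 8. → (5, 8)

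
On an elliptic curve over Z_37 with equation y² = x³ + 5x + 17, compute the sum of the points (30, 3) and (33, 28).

(27, 22)

(30, 3) + (33, 28). λ = (28 - 3)/(33 - 30) ≡ 25/3 mod 37. 3⁻¹ ≡ 25 (mod 37), so λ ≡ 33.
  x = λ² - 30 - 33 = 1089 - 63 ≡ 27; y = λ·(30 - 27) - 3 ≡ 22. → (27, 22)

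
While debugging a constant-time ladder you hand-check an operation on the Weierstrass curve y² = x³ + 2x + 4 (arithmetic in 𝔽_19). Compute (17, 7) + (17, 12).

The two points share x = 17 and their y-coordinates satisfy 7 + 12 ≡ 0 (mod 19), so they are inverses. Their sum is ∞.

O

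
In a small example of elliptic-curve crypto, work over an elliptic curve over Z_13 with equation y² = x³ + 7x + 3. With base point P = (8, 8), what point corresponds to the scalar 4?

Double-and-add on 4 = (100)₂. Start with P = (8, 8) for the leading 1-bit.
double: tangent at (8, 8): λ = (3·8² + 7)/(2·8) ≡ 4/3. 3⁻¹ ≡ 9 (mod 13), so λ ≡ 4·9 ≡ 10.
  x = λ² - 8 - 8 = 100 - 16 ≡ 6; y = λ·(8 - 6) - 8 ≡ 12. → (6, 12)
double: tangent at (6, 12): λ = (3·6² + 7)/(2·12) ≡ 11/11. 11⁻¹ ≡ 6 (mod 13), so λ ≡ 11·6 ≡ 1.
  x = λ² - 6 - 6 = 1 - 12 ≡ 2; y = λ·(6 - 2) - 12 ≡ 5. → (2, 5)

(2, 5)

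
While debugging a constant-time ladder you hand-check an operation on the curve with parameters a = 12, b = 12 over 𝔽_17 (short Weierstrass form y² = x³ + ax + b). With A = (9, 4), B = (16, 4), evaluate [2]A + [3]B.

First 2A:
Repeated addition: build up to 2A.
2A: tangent at (9, 4): λ = (3·9² + 12)/(2·4) ≡ 0/8. 8⁻¹ ≡ 15 (mod 17), so λ ≡ 0·15 ≡ 0.
  x = λ² - 9 - 9 = 0 - 18 ≡ 16; y = λ·(9 - 16) - 4 ≡ 13. → (16, 13)
2A = (16, 13).
Next 3B:
Repeated addition: build up to 3B.
2B: tangent at (16, 4): λ = (3·16² + 12)/(2·4) ≡ 15/8. 8⁻¹ ≡ 15 (mod 17) since 8·15 = 120 ≡ 1, so λ ≡ 15·15 ≡ 4.
  x = λ² - 16 - 16 = 16 - 32 ≡ 1; y = λ·(16 - 1) - 4 ≡ 5. → (1, 5)
3B: (1, 5) + (16, 4). λ = (4 - 5)/(16 - 1) ≡ 16/15 mod 17. 15⁻¹ ≡ 8 (mod 17), so λ ≡ 9.
  x = λ² - 1 - 16 = 81 - 17 ≡ 13; y = λ·(1 - 13) - 5 ≡ 6. → (13, 6)
3B = (13, 6).
Finally 2A + 3B:
(16, 13) + (13, 6). λ = (6 - 13)/(13 - 16) ≡ 10/14 mod 17. 14⁻¹ ≡ 11 (mod 17), so λ ≡ 8.
  x = λ² - 16 - 13 = 64 - 29 ≡ 1; y = λ·(16 - 1) - 13 ≡ 5. → (1, 5)

(1, 5)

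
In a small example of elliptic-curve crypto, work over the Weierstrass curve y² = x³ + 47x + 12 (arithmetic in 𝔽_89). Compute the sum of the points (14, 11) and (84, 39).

(41, 85)

(14, 11) + (84, 39). λ = (39 - 11)/(84 - 14) ≡ 28/70 mod 89. 70⁻¹ ≡ 14 (mod 89) since 70·14 = 980 ≡ 1, so λ ≡ 36.
  x = λ² - 14 - 84 = 1296 - 98 ≡ 41; y = λ·(14 - 41) - 11 ≡ 85. → (41, 85)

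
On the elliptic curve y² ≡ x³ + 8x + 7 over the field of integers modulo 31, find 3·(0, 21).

(8, 5)

Write Q = (0, 21).
Repeated addition: build up to 3Q.
2Q: tangent at (0, 21): λ = (3·0² + 8)/(2·21) ≡ 8/11. 11⁻¹ ≡ 17 (mod 31), so λ ≡ 8·17 ≡ 12.
  x = λ² - 0 - 0 = 144 - 0 ≡ 20; y = λ·(0 - 20) - 21 ≡ 18. → (20, 18)
3Q: (20, 18) + (0, 21). λ = (21 - 18)/(0 - 20) ≡ 3/11 mod 31. 11⁻¹ ≡ 17 (mod 31) since 11·17 = 187 ≡ 1, so λ ≡ 20.
  x = λ² - 20 - 0 = 400 - 20 ≡ 8; y = λ·(20 - 8) - 18 ≡ 5. → (8, 5)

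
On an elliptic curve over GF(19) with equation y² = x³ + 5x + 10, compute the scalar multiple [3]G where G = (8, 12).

O

Repeated addition: build up to 3G.
2G: tangent at (8, 12): λ = (3·8² + 5)/(2·12) ≡ 7/5. 5⁻¹ ≡ 4 (mod 19) since 5·4 = 20 ≡ 1, so λ ≡ 7·4 ≡ 9.
  x = λ² - 8 - 8 = 81 - 16 ≡ 8; y = λ·(8 - 8) - 12 ≡ 7. → (8, 7)
3G: (8, 7) + (8, 12): same x and y₁ ≡ -y₂, so the sum is 𝒪.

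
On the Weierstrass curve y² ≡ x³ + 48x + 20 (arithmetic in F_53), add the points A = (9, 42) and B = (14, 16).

(21, 31)

(9, 42) + (14, 16). λ = (16 - 42)/(14 - 9) ≡ 27/5 mod 53. 5⁻¹ ≡ 32 (mod 53), so λ ≡ 16.
  x = λ² - 9 - 14 = 256 - 23 ≡ 21; y = λ·(9 - 21) - 42 ≡ 31. → (21, 31)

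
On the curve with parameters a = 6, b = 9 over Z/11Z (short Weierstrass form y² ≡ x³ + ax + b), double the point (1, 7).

tangent at (1, 7): λ = (3·1² + 6)/(2·7) ≡ 9/3. 3⁻¹ ≡ 4 (mod 11) since 3·4 = 12 ≡ 1, so λ ≡ 9·4 ≡ 3.
  x = λ² - 1 - 1 = 9 - 2 ≡ 7; y = λ·(1 - 7) - 7 ≡ 8. → (7, 8)

(7, 8)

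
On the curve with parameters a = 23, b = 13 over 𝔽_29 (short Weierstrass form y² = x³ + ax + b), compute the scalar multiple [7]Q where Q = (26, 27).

(8, 10)

Repeated addition: build up to 7Q.
2Q: tangent at (26, 27): λ = (3·26² + 23)/(2·27) ≡ 21/25. 25⁻¹ ≡ 7 (mod 29), so λ ≡ 21·7 ≡ 2.
  x = λ² - 26 - 26 = 4 - 52 ≡ 10; y = λ·(26 - 10) - 27 ≡ 5. → (10, 5)
3Q: (10, 5) + (26, 27). λ = (27 - 5)/(26 - 10) ≡ 22/16 mod 29. 16⁻¹ ≡ 20 (mod 29), so λ ≡ 5.
  x = λ² - 10 - 26 = 25 - 36 ≡ 18; y = λ·(10 - 18) - 5 ≡ 13. → (18, 13)
4Q: (18, 13) + (26, 27). λ = (27 - 13)/(26 - 18) ≡ 14/8 mod 29. 8⁻¹ ≡ 11 (mod 29), so λ ≡ 9.
  x = λ² - 18 - 26 = 81 - 44 ≡ 8; y = λ·(18 - 8) - 13 ≡ 19. → (8, 19)
5Q: (8, 19) + (26, 27). λ = (27 - 19)/(26 - 8) ≡ 8/18 mod 29. 18⁻¹ ≡ 21 (mod 29), so λ ≡ 23.
  x = λ² - 8 - 26 = 529 - 34 ≡ 2; y = λ·(8 - 2) - 19 ≡ 3. → (2, 3)
6Q: (2, 3) + (26, 27). λ = (27 - 3)/(26 - 2) ≡ 24/24 mod 29. 24⁻¹ ≡ 23 (mod 29), so λ ≡ 1.
  x = λ² - 2 - 26 = 1 - 28 ≡ 2; y = λ·(2 - 2) - 3 ≡ 26. → (2, 26)
7Q: (2, 26) + (26, 27). λ = (27 - 26)/(26 - 2) ≡ 1/24 mod 29. 24⁻¹ ≡ 23 (mod 29), so λ ≡ 23.
  x = λ² - 2 - 26 = 529 - 28 ≡ 8; y = λ·(2 - 8) - 26 ≡ 10. → (8, 10)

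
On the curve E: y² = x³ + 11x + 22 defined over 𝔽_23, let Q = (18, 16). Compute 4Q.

Repeated addition: build up to 4Q.
2Q: tangent at (18, 16): λ = (3·18² + 11)/(2·16) ≡ 17/9. 9⁻¹ ≡ 18 (mod 23), so λ ≡ 17·18 ≡ 7.
  x = λ² - 18 - 18 = 49 - 36 ≡ 13; y = λ·(18 - 13) - 16 ≡ 19. → (13, 19)
3Q: (13, 19) + (18, 16). λ = (16 - 19)/(18 - 13) ≡ 20/5 mod 23. 5⁻¹ ≡ 14 (mod 23), so λ ≡ 4.
  x = λ² - 13 - 18 = 16 - 31 ≡ 8; y = λ·(13 - 8) - 19 ≡ 1. → (8, 1)
4Q: (8, 1) + (18, 16). λ = (16 - 1)/(18 - 8) ≡ 15/10 mod 23. 10⁻¹ ≡ 7 (mod 23), so λ ≡ 13.
  x = λ² - 8 - 18 = 169 - 26 ≡ 5; y = λ·(8 - 5) - 1 ≡ 15. → (5, 15)

(5, 15)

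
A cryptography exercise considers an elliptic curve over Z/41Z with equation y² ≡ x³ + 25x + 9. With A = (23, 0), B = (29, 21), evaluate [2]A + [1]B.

(29, 21)

First 2A:
Repeated addition: build up to 2A.
2A: (23, 0) + (23, 0): same x and y₁ ≡ -y₂, so the sum is ∞.
2A = ∞.
Finally 2A + B:
∞ + (29, 21) = (29, 21) (identity).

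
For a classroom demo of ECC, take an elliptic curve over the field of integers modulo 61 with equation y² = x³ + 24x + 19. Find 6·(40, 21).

(18, 0)

Write Q = (40, 21).
Repeated addition: build up to 6Q.
2Q: tangent at (40, 21): λ = (3·40² + 24)/(2·21) ≡ 5/42. 42⁻¹ ≡ 16 (mod 61), so λ ≡ 5·16 ≡ 19.
  x = λ² - 40 - 40 = 361 - 80 ≡ 37; y = λ·(40 - 37) - 21 ≡ 36. → (37, 36)
3Q: (37, 36) + (40, 21). λ = (21 - 36)/(40 - 37) ≡ 46/3 mod 61. 3⁻¹ ≡ 41 (mod 61), so λ ≡ 56.
  x = λ² - 37 - 40 = 3136 - 77 ≡ 9; y = λ·(37 - 9) - 36 ≡ 7. → (9, 7)
4Q: (9, 7) + (40, 21). λ = (21 - 7)/(40 - 9) ≡ 14/31 mod 61. 31⁻¹ ≡ 2 (mod 61), so λ ≡ 28.
  x = λ² - 9 - 40 = 784 - 49 ≡ 3; y = λ·(9 - 3) - 7 ≡ 39. → (3, 39)
5Q: (3, 39) + (40, 21). λ = (21 - 39)/(40 - 3) ≡ 43/37 mod 61. 37⁻¹ ≡ 33 (mod 61), so λ ≡ 16.
  x = λ² - 3 - 40 = 256 - 43 ≡ 30; y = λ·(3 - 30) - 39 ≡ 17. → (30, 17)
6Q: (30, 17) + (40, 21). λ = (21 - 17)/(40 - 30) ≡ 4/10 mod 61. 10⁻¹ ≡ 55 (mod 61) since 10·55 = 550 ≡ 1, so λ ≡ 37.
  x = λ² - 30 - 40 = 1369 - 70 ≡ 18; y = λ·(30 - 18) - 17 ≡ 0. → (18, 0)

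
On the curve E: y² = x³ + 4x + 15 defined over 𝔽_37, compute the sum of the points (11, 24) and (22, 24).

(4, 13)

(11, 24) + (22, 24). λ = (24 - 24)/(22 - 11) ≡ 0/11 mod 37. 11⁻¹ ≡ 27 (mod 37), so λ ≡ 0.
  x = λ² - 11 - 22 = 0 - 33 ≡ 4; y = λ·(11 - 4) - 24 ≡ 13. → (4, 13)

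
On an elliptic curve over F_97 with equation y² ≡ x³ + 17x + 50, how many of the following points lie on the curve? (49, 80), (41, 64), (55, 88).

(49, 80): 80² ≡ 95, rhs ≡ 95 → on.
(41, 64): 64² ≡ 22, rhs ≡ 22 → on.
(55, 88): 88² ≡ 81, rhs ≡ 35 → off.

2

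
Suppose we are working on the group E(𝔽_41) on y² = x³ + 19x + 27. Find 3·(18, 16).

Write G = (18, 16).
Repeated addition: build up to 3G.
2G: tangent at (18, 16): λ = (3·18² + 19)/(2·16) ≡ 7/32. 32⁻¹ ≡ 9 (mod 41), so λ ≡ 7·9 ≡ 22.
  x = λ² - 18 - 18 = 484 - 36 ≡ 38; y = λ·(18 - 38) - 16 ≡ 36. → (38, 36)
3G: (38, 36) + (18, 16). λ = (16 - 36)/(18 - 38) ≡ 21/21 mod 41. 21⁻¹ ≡ 2 (mod 41) since 21·2 = 42 ≡ 1, so λ ≡ 1.
  x = λ² - 38 - 18 = 1 - 56 ≡ 27; y = λ·(38 - 27) - 36 ≡ 16. → (27, 16)

(27, 16)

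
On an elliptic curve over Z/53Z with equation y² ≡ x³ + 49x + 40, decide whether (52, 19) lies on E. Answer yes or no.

y² = 19² ≡ 43; x³ + 49x + 40 = 143196 ≡ 43 (mod 53). 43 = 43.

yes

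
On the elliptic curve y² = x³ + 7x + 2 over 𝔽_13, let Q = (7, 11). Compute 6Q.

Double-and-add on 6 = (110)₂. Start with Q = (7, 11) for the leading 1-bit.
double: tangent at (7, 11): λ = (3·7² + 7)/(2·11) ≡ 11/9. 9⁻¹ ≡ 3 (mod 13), so λ ≡ 11·3 ≡ 7.
  x = λ² - 7 - 7 = 49 - 14 ≡ 9; y = λ·(7 - 9) - 11 ≡ 1. → (9, 1)
add Q: (9, 1) + (7, 11). λ = (11 - 1)/(7 - 9) ≡ 10/11 mod 13. 11⁻¹ ≡ 6 (mod 13), so λ ≡ 8.
  x = λ² - 9 - 7 = 64 - 16 ≡ 9; y = λ·(9 - 9) - 1 ≡ 12. → (9, 12)
double: tangent at (9, 12): λ = (3·9² + 7)/(2·12) ≡ 3/11. 11⁻¹ ≡ 6 (mod 13), so λ ≡ 3·6 ≡ 5.
  x = λ² - 9 - 9 = 25 - 18 ≡ 7; y = λ·(9 - 7) - 12 ≡ 11. → (7, 11)

(7, 11)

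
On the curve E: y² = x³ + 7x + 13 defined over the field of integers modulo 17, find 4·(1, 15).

(15, 12)

Write G = (1, 15).
Double-and-add on 4 = (100)₂. Start with G = (1, 15) for the leading 1-bit.
double: tangent at (1, 15): λ = (3·1² + 7)/(2·15) ≡ 10/13. 13⁻¹ ≡ 4 (mod 17), so λ ≡ 10·4 ≡ 6.
  x = λ² - 1 - 1 = 36 - 2 ≡ 0; y = λ·(1 - 0) - 15 ≡ 8. → (0, 8)
double: tangent at (0, 8): λ = (3·0² + 7)/(2·8) ≡ 7/16. 16⁻¹ ≡ 16 (mod 17) since 16·16 = 256 ≡ 1, so λ ≡ 7·16 ≡ 10.
  x = λ² - 0 - 0 = 100 - 0 ≡ 15; y = λ·(0 - 15) - 8 ≡ 12. → (15, 12)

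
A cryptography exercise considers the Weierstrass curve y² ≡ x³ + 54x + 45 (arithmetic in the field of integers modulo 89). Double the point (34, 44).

tangent at (34, 44): λ = (3·34² + 54)/(2·44) ≡ 51/88. 88⁻¹ ≡ 88 (mod 89), so λ ≡ 51·88 ≡ 38.
  x = λ² - 34 - 34 = 1444 - 68 ≡ 41; y = λ·(34 - 41) - 44 ≡ 46. → (41, 46)

(41, 46)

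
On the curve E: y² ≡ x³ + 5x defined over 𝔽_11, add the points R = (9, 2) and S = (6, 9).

(10, 4)

(9, 2) + (6, 9). λ = (9 - 2)/(6 - 9) ≡ 7/8 mod 11. 8⁻¹ ≡ 7 (mod 11), so λ ≡ 5.
  x = λ² - 9 - 6 = 25 - 15 ≡ 10; y = λ·(9 - 10) - 2 ≡ 4. → (10, 4)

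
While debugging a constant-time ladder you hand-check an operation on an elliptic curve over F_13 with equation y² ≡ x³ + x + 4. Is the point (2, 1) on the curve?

yes

y² = 1² ≡ 1; x³ + 1x + 4 = 14 ≡ 1 (mod 13). 1 = 1.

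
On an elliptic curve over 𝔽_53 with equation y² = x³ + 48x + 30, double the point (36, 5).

(19, 40)

tangent at (36, 5): λ = (3·36² + 48)/(2·5) ≡ 14/10. 10⁻¹ ≡ 16 (mod 53) since 10·16 = 160 ≡ 1, so λ ≡ 14·16 ≡ 12.
  x = λ² - 36 - 36 = 144 - 72 ≡ 19; y = λ·(36 - 19) - 5 ≡ 40. → (19, 40)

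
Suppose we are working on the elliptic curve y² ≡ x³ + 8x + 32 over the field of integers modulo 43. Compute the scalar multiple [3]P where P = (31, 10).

(18, 26)

Repeated addition: build up to 3P.
2P: tangent at (31, 10): λ = (3·31² + 8)/(2·10) ≡ 10/20. 20⁻¹ ≡ 28 (mod 43), so λ ≡ 10·28 ≡ 22.
  x = λ² - 31 - 31 = 484 - 62 ≡ 35; y = λ·(31 - 35) - 10 ≡ 31. → (35, 31)
3P: (35, 31) + (31, 10). λ = (10 - 31)/(31 - 35) ≡ 22/39 mod 43. 39⁻¹ ≡ 32 (mod 43) since 39·32 = 1248 ≡ 1, so λ ≡ 16.
  x = λ² - 35 - 31 = 256 - 66 ≡ 18; y = λ·(35 - 18) - 31 ≡ 26. → (18, 26)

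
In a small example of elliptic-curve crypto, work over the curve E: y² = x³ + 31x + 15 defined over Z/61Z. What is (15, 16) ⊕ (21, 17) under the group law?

(15, 16) + (21, 17). λ = (17 - 16)/(21 - 15) ≡ 1/6 mod 61. 6⁻¹ ≡ 51 (mod 61) since 6·51 = 306 ≡ 1, so λ ≡ 51.
  x = λ² - 15 - 21 = 2601 - 36 ≡ 3; y = λ·(15 - 3) - 16 ≡ 47. → (3, 47)

(3, 47)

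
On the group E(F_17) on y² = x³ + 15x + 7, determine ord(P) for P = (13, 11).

11

2P: tangent at (13, 11): λ = (3·13² + 15)/(2·11) ≡ 12/5. 5⁻¹ ≡ 7 (mod 17), so λ ≡ 12·7 ≡ 16.
  x = λ² - 13 - 13 = 256 - 26 ≡ 9; y = λ·(13 - 9) - 11 ≡ 2. → (9, 2)
3P: (9, 2) + (13, 11). λ = (11 - 2)/(13 - 9) ≡ 9/4 mod 17. 4⁻¹ ≡ 13 (mod 17), so λ ≡ 15.
  x = λ² - 9 - 13 = 225 - 22 ≡ 16; y = λ·(9 - 16) - 2 ≡ 12. → (16, 12)
4P: (16, 12) + (13, 11). λ = (11 - 12)/(13 - 16) ≡ 16/14 mod 17. 14⁻¹ ≡ 11 (mod 17) since 14·11 = 154 ≡ 1, so λ ≡ 6.
  x = λ² - 16 - 13 = 36 - 29 ≡ 7; y = λ·(16 - 7) - 12 ≡ 8. → (7, 8)
5P: (7, 8) + (13, 11). λ = (11 - 8)/(13 - 7) ≡ 3/6 mod 17. 6⁻¹ ≡ 3 (mod 17) since 6·3 = 18 ≡ 1, so λ ≡ 9.
  x = λ² - 7 - 13 = 81 - 20 ≡ 10; y = λ·(7 - 10) - 8 ≡ 16. → (10, 16)
6P: (10, 16) + (13, 11). λ = (11 - 16)/(13 - 10) ≡ 12/3 mod 17. 3⁻¹ ≡ 6 (mod 17), so λ ≡ 4.
  x = λ² - 10 - 13 = 16 - 23 ≡ 10; y = λ·(10 - 10) - 16 ≡ 1. → (10, 1)
7P: (10, 1) + (13, 11). λ = (11 - 1)/(13 - 10) ≡ 10/3 mod 17. 3⁻¹ ≡ 6 (mod 17), so λ ≡ 9.
  x = λ² - 10 - 13 = 81 - 23 ≡ 7; y = λ·(10 - 7) - 1 ≡ 9. → (7, 9)
8P: (7, 9) + (13, 11). λ = (11 - 9)/(13 - 7) ≡ 2/6 mod 17. 6⁻¹ ≡ 3 (mod 17), so λ ≡ 6.
  x = λ² - 7 - 13 = 36 - 20 ≡ 16; y = λ·(7 - 16) - 9 ≡ 5. → (16, 5)
9P: (16, 5) + (13, 11). λ = (11 - 5)/(13 - 16) ≡ 6/14 mod 17. 14⁻¹ ≡ 11 (mod 17), so λ ≡ 15.
  x = λ² - 16 - 13 = 225 - 29 ≡ 9; y = λ·(16 - 9) - 5 ≡ 15. → (9, 15)
10P: (9, 15) + (13, 11). λ = (11 - 15)/(13 - 9) ≡ 13/4 mod 17. 4⁻¹ ≡ 13 (mod 17) since 4·13 = 52 ≡ 1, so λ ≡ 16.
  x = λ² - 9 - 13 = 256 - 22 ≡ 13; y = λ·(9 - 13) - 15 ≡ 6. → (13, 6)
11P: (13, 6) + (13, 11): same x and y₁ ≡ -y₂, so the sum is O.
11P = O, so the order is 11.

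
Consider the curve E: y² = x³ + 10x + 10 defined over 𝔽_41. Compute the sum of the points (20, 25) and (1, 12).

(20, 25) + (1, 12). λ = (12 - 25)/(1 - 20) ≡ 28/22 mod 41. 22⁻¹ ≡ 28 (mod 41), so λ ≡ 5.
  x = λ² - 20 - 1 = 25 - 21 ≡ 4; y = λ·(20 - 4) - 25 ≡ 14. → (4, 14)

(4, 14)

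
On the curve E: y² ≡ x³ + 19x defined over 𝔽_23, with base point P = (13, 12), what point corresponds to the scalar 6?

(2, 0)

Repeated addition: build up to 6P.
2P: tangent at (13, 12): λ = (3·13² + 19)/(2·12) ≡ 20/1. 1⁻¹ ≡ 1 (mod 23), so λ ≡ 20·1 ≡ 20.
  x = λ² - 13 - 13 = 400 - 26 ≡ 6; y = λ·(13 - 6) - 12 ≡ 13. → (6, 13)
3P: (6, 13) + (13, 12). λ = (12 - 13)/(13 - 6) ≡ 22/7 mod 23. 7⁻¹ ≡ 10 (mod 23), so λ ≡ 13.
  x = λ² - 6 - 13 = 169 - 19 ≡ 12; y = λ·(6 - 12) - 13 ≡ 1. → (12, 1)
4P: (12, 1) + (13, 12). λ = (12 - 1)/(13 - 12) ≡ 11/1 mod 23. 1⁻¹ ≡ 1 (mod 23) since 1·1 = 1 ≡ 1, so λ ≡ 11.
  x = λ² - 12 - 13 = 121 - 25 ≡ 4; y = λ·(12 - 4) - 1 ≡ 18. → (4, 18)
5P: (4, 18) + (13, 12). λ = (12 - 18)/(13 - 4) ≡ 17/9 mod 23. 9⁻¹ ≡ 18 (mod 23), so λ ≡ 7.
  x = λ² - 4 - 13 = 49 - 17 ≡ 9; y = λ·(4 - 9) - 18 ≡ 16. → (9, 16)
6P: (9, 16) + (13, 12). λ = (12 - 16)/(13 - 9) ≡ 19/4 mod 23. 4⁻¹ ≡ 6 (mod 23) since 4·6 = 24 ≡ 1, so λ ≡ 22.
  x = λ² - 9 - 13 = 484 - 22 ≡ 2; y = λ·(9 - 2) - 16 ≡ 0. → (2, 0)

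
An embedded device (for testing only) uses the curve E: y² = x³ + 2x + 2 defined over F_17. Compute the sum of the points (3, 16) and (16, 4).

(7, 6)

(3, 16) + (16, 4). λ = (4 - 16)/(16 - 3) ≡ 5/13 mod 17. 13⁻¹ ≡ 4 (mod 17), so λ ≡ 3.
  x = λ² - 3 - 16 = 9 - 19 ≡ 7; y = λ·(3 - 7) - 16 ≡ 6. → (7, 6)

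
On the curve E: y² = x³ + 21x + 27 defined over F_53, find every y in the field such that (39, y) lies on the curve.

x³ + 21x + 27 = 60165 ≡ 10 (mod 53).
Square roots of 10 mod 53: 13 and 40 (since 13² = 169 ≡ 10).

13, 40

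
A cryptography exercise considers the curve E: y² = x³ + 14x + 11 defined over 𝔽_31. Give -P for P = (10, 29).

-(10, 29) = (10, -29 mod 31) = (10, 2).

(10, 2)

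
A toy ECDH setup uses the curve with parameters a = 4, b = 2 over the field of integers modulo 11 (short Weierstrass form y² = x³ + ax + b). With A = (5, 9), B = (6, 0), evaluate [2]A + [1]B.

(5, 2)

First 2A:
Repeated addition: build up to 2A.
2A: tangent at (5, 9): λ = (3·5² + 4)/(2·9) ≡ 2/7. 7⁻¹ ≡ 8 (mod 11), so λ ≡ 2·8 ≡ 5.
  x = λ² - 5 - 5 = 25 - 10 ≡ 4; y = λ·(5 - 4) - 9 ≡ 7. → (4, 7)
2A = (4, 7).
Finally 2A + B:
(4, 7) + (6, 0). λ = (0 - 7)/(6 - 4) ≡ 4/2 mod 11. 2⁻¹ ≡ 6 (mod 11), so λ ≡ 2.
  x = λ² - 4 - 6 = 4 - 10 ≡ 5; y = λ·(4 - 5) - 7 ≡ 2. → (5, 2)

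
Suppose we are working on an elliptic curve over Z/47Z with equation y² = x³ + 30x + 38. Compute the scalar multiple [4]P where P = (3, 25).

(2, 24)

Repeated addition: build up to 4P.
2P: tangent at (3, 25): λ = (3·3² + 30)/(2·25) ≡ 10/3. 3⁻¹ ≡ 16 (mod 47) since 3·16 = 48 ≡ 1, so λ ≡ 10·16 ≡ 19.
  x = λ² - 3 - 3 = 361 - 6 ≡ 26; y = λ·(3 - 26) - 25 ≡ 8. → (26, 8)
3P: (26, 8) + (3, 25). λ = (25 - 8)/(3 - 26) ≡ 17/24 mod 47. 24⁻¹ ≡ 2 (mod 47) since 24·2 = 48 ≡ 1, so λ ≡ 34.
  x = λ² - 26 - 3 = 1156 - 29 ≡ 46; y = λ·(26 - 46) - 8 ≡ 17. → (46, 17)
4P: (46, 17) + (3, 25). λ = (25 - 17)/(3 - 46) ≡ 8/4 mod 47. 4⁻¹ ≡ 12 (mod 47), so λ ≡ 2.
  x = λ² - 46 - 3 = 4 - 49 ≡ 2; y = λ·(46 - 2) - 17 ≡ 24. → (2, 24)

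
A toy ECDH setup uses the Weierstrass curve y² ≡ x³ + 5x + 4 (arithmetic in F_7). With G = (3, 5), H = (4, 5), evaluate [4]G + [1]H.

(4, 2)

First 4G:
Repeated addition: build up to 4G.
2G: tangent at (3, 5): λ = (3·3² + 5)/(2·5) ≡ 4/3. 3⁻¹ ≡ 5 (mod 7) since 3·5 = 15 ≡ 1, so λ ≡ 4·5 ≡ 6.
  x = λ² - 3 - 3 = 36 - 6 ≡ 2; y = λ·(3 - 2) - 5 ≡ 1. → (2, 1)
3G: (2, 1) + (3, 5). λ = (5 - 1)/(3 - 2) ≡ 4/1 mod 7. 1⁻¹ ≡ 1 (mod 7), so λ ≡ 4.
  x = λ² - 2 - 3 = 16 - 5 ≡ 4; y = λ·(2 - 4) - 1 ≡ 5. → (4, 5)
4G: (4, 5) + (3, 5). λ = (5 - 5)/(3 - 4) ≡ 0/6 mod 7. 6⁻¹ ≡ 6 (mod 7) since 6·6 = 36 ≡ 1, so λ ≡ 0.
  x = λ² - 4 - 3 = 0 - 7 ≡ 0; y = λ·(4 - 0) - 5 ≡ 2. → (0, 2)
4G = (0, 2).
Finally 4G + H:
(0, 2) + (4, 5). λ = (5 - 2)/(4 - 0) ≡ 3/4 mod 7. 4⁻¹ ≡ 2 (mod 7), so λ ≡ 6.
  x = λ² - 0 - 4 = 36 - 4 ≡ 4; y = λ·(0 - 4) - 2 ≡ 2. → (4, 2)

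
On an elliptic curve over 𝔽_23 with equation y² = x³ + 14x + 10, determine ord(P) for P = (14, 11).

4

2P: tangent at (14, 11): λ = (3·14² + 14)/(2·11) ≡ 4/22. 22⁻¹ ≡ 22 (mod 23), so λ ≡ 4·22 ≡ 19.
  x = λ² - 14 - 14 = 361 - 28 ≡ 11; y = λ·(14 - 11) - 11 ≡ 0. → (11, 0)
3P: (11, 0) + (14, 11). λ = (11 - 0)/(14 - 11) ≡ 11/3 mod 23. 3⁻¹ ≡ 8 (mod 23) since 3·8 = 24 ≡ 1, so λ ≡ 19.
  x = λ² - 11 - 14 = 361 - 25 ≡ 14; y = λ·(11 - 14) - 0 ≡ 12. → (14, 12)
4P: (14, 12) + (14, 11): same x and y₁ ≡ -y₂, so the sum is O.
4P = O, so the order is 4.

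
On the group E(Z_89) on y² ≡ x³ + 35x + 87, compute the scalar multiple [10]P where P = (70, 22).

Double-and-add on 10 = (1010)₂. Start with P = (70, 22) for the leading 1-bit.
double: tangent at (70, 22): λ = (3·70² + 35)/(2·22) ≡ 50/44. 44⁻¹ ≡ 87 (mod 89), so λ ≡ 50·87 ≡ 78.
  x = λ² - 70 - 70 = 6084 - 140 ≡ 70; y = λ·(70 - 70) - 22 ≡ 67. → (70, 67)
double: tangent at (70, 67): λ = (3·70² + 35)/(2·67) ≡ 50/45. 45⁻¹ ≡ 2 (mod 89) since 45·2 = 90 ≡ 1, so λ ≡ 50·2 ≡ 11.
  x = λ² - 70 - 70 = 121 - 140 ≡ 70; y = λ·(70 - 70) - 67 ≡ 22. → (70, 22)
add P: tangent at (70, 22): λ = (3·70² + 35)/(2·22) ≡ 50/44. 44⁻¹ ≡ 87 (mod 89) since 44·87 = 3828 ≡ 1, so λ ≡ 50·87 ≡ 78.
  x = λ² - 70 - 70 = 6084 - 140 ≡ 70; y = λ·(70 - 70) - 22 ≡ 67. → (70, 67)
double: tangent at (70, 67): λ = (3·70² + 35)/(2·67) ≡ 50/45. 45⁻¹ ≡ 2 (mod 89), so λ ≡ 50·2 ≡ 11.
  x = λ² - 70 - 70 = 121 - 140 ≡ 70; y = λ·(70 - 70) - 67 ≡ 22. → (70, 22)

(70, 22)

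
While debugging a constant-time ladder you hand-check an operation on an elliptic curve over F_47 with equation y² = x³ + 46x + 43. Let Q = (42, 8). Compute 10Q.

(17, 45)

Repeated addition: build up to 10Q.
2Q: tangent at (42, 8): λ = (3·42² + 46)/(2·8) ≡ 27/16. 16⁻¹ ≡ 3 (mod 47) since 16·3 = 48 ≡ 1, so λ ≡ 27·3 ≡ 34.
  x = λ² - 42 - 42 = 1156 - 84 ≡ 38; y = λ·(42 - 38) - 8 ≡ 34. → (38, 34)
3Q: (38, 34) + (42, 8). λ = (8 - 34)/(42 - 38) ≡ 21/4 mod 47. 4⁻¹ ≡ 12 (mod 47), so λ ≡ 17.
  x = λ² - 38 - 42 = 289 - 80 ≡ 21; y = λ·(38 - 21) - 34 ≡ 20. → (21, 20)
4Q: (21, 20) + (42, 8). λ = (8 - 20)/(42 - 21) ≡ 35/21 mod 47. 21⁻¹ ≡ 9 (mod 47), so λ ≡ 33.
  x = λ² - 21 - 42 = 1089 - 63 ≡ 39; y = λ·(21 - 39) - 20 ≡ 44. → (39, 44)
5Q: (39, 44) + (42, 8). λ = (8 - 44)/(42 - 39) ≡ 11/3 mod 47. 3⁻¹ ≡ 16 (mod 47), so λ ≡ 35.
  x = λ² - 39 - 42 = 1225 - 81 ≡ 16; y = λ·(39 - 16) - 44 ≡ 9. → (16, 9)
6Q: (16, 9) + (42, 8). λ = (8 - 9)/(42 - 16) ≡ 46/26 mod 47. 26⁻¹ ≡ 38 (mod 47), so λ ≡ 9.
  x = λ² - 16 - 42 = 81 - 58 ≡ 23; y = λ·(16 - 23) - 9 ≡ 22. → (23, 22)
7Q: (23, 22) + (42, 8). λ = (8 - 22)/(42 - 23) ≡ 33/19 mod 47. 19⁻¹ ≡ 5 (mod 47), so λ ≡ 24.
  x = λ² - 23 - 42 = 576 - 65 ≡ 41; y = λ·(23 - 41) - 22 ≡ 16. → (41, 16)
8Q: (41, 16) + (42, 8). λ = (8 - 16)/(42 - 41) ≡ 39/1 mod 47. 1⁻¹ ≡ 1 (mod 47), so λ ≡ 39.
  x = λ² - 41 - 42 = 1521 - 83 ≡ 28; y = λ·(41 - 28) - 16 ≡ 21. → (28, 21)
9Q: (28, 21) + (42, 8). λ = (8 - 21)/(42 - 28) ≡ 34/14 mod 47. 14⁻¹ ≡ 37 (mod 47) since 14·37 = 518 ≡ 1, so λ ≡ 36.
  x = λ² - 28 - 42 = 1296 - 70 ≡ 4; y = λ·(28 - 4) - 21 ≡ 44. → (4, 44)
10Q: (4, 44) + (42, 8). λ = (8 - 44)/(42 - 4) ≡ 11/38 mod 47. 38⁻¹ ≡ 26 (mod 47), so λ ≡ 4.
  x = λ² - 4 - 42 = 16 - 46 ≡ 17; y = λ·(4 - 17) - 44 ≡ 45. → (17, 45)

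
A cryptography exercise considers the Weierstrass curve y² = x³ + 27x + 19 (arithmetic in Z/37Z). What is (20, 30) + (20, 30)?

tangent at (20, 30): λ = (3·20² + 27)/(2·30) ≡ 6/23. 23⁻¹ ≡ 29 (mod 37) since 23·29 = 667 ≡ 1, so λ ≡ 6·29 ≡ 26.
  x = λ² - 20 - 20 = 676 - 40 ≡ 7; y = λ·(20 - 7) - 30 ≡ 12. → (7, 12)

(7, 12)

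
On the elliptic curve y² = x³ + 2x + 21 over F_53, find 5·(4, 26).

(40, 17)

Write P = (4, 26).
Repeated addition: build up to 5P.
2P: tangent at (4, 26): λ = (3·4² + 2)/(2·26) ≡ 50/52. 52⁻¹ ≡ 52 (mod 53), so λ ≡ 50·52 ≡ 3.
  x = λ² - 4 - 4 = 9 - 8 ≡ 1; y = λ·(4 - 1) - 26 ≡ 36. → (1, 36)
3P: (1, 36) + (4, 26). λ = (26 - 36)/(4 - 1) ≡ 43/3 mod 53. 3⁻¹ ≡ 18 (mod 53) since 3·18 = 54 ≡ 1, so λ ≡ 32.
  x = λ² - 1 - 4 = 1024 - 5 ≡ 12; y = λ·(1 - 12) - 36 ≡ 36. → (12, 36)
4P: (12, 36) + (4, 26). λ = (26 - 36)/(4 - 12) ≡ 43/45 mod 53. 45⁻¹ ≡ 33 (mod 53) since 45·33 = 1485 ≡ 1, so λ ≡ 41.
  x = λ² - 12 - 4 = 1681 - 16 ≡ 22; y = λ·(12 - 22) - 36 ≡ 31. → (22, 31)
5P: (22, 31) + (4, 26). λ = (26 - 31)/(4 - 22) ≡ 48/35 mod 53. 35⁻¹ ≡ 50 (mod 53), so λ ≡ 15.
  x = λ² - 22 - 4 = 225 - 26 ≡ 40; y = λ·(22 - 40) - 31 ≡ 17. → (40, 17)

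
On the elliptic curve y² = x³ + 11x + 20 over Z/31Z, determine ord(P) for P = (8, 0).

2P: (8, 0) + (8, 0): same x and y₁ ≡ -y₂, so the sum is ∞.
2P = ∞, so the order is 2.

2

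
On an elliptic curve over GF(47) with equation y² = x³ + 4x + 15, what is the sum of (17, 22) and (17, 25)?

O

The two points share x = 17 and their y-coordinates satisfy 22 + 25 ≡ 0 (mod 47), so they are inverses. Their sum is 𝒪.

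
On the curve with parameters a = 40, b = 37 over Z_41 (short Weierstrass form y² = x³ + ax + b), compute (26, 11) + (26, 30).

The two points share x = 26 and their y-coordinates satisfy 11 + 30 ≡ 0 (mod 41), so they are inverses. Their sum is O.

O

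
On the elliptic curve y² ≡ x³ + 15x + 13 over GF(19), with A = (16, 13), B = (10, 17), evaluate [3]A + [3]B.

(3, 16)

First 3A:
Repeated addition: build up to 3A.
2A: tangent at (16, 13): λ = (3·16² + 15)/(2·13) ≡ 4/7. 7⁻¹ ≡ 11 (mod 19) since 7·11 = 77 ≡ 1, so λ ≡ 4·11 ≡ 6.
  x = λ² - 16 - 16 = 36 - 32 ≡ 4; y = λ·(16 - 4) - 13 ≡ 2. → (4, 2)
3A: (4, 2) + (16, 13). λ = (13 - 2)/(16 - 4) ≡ 11/12 mod 19. 12⁻¹ ≡ 8 (mod 19), so λ ≡ 12.
  x = λ² - 4 - 16 = 144 - 20 ≡ 10; y = λ·(4 - 10) - 2 ≡ 2. → (10, 2)
3A = (10, 2).
Next 3B:
Repeated addition: build up to 3B.
2B: tangent at (10, 17): λ = (3·10² + 15)/(2·17) ≡ 11/15. 15⁻¹ ≡ 14 (mod 19) since 15·14 = 210 ≡ 1, so λ ≡ 11·14 ≡ 2.
  x = λ² - 10 - 10 = 4 - 20 ≡ 3; y = λ·(10 - 3) - 17 ≡ 16. → (3, 16)
3B: (3, 16) + (10, 17). λ = (17 - 16)/(10 - 3) ≡ 1/7 mod 19. 7⁻¹ ≡ 11 (mod 19), so λ ≡ 11.
  x = λ² - 3 - 10 = 121 - 13 ≡ 13; y = λ·(3 - 13) - 16 ≡ 7. → (13, 7)
3B = (13, 7).
Finally 3A + 3B:
(10, 2) + (13, 7). λ = (7 - 2)/(13 - 10) ≡ 5/3 mod 19. 3⁻¹ ≡ 13 (mod 19) since 3·13 = 39 ≡ 1, so λ ≡ 8.
  x = λ² - 10 - 13 = 64 - 23 ≡ 3; y = λ·(10 - 3) - 2 ≡ 16. → (3, 16)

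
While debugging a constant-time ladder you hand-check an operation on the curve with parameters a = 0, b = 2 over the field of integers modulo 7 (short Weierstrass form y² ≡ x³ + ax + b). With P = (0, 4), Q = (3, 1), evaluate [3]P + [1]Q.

First 3P:
Repeated addition: build up to 3P.
2P: tangent at (0, 4): λ = (3·0² + 0)/(2·4) ≡ 0/1. 1⁻¹ ≡ 1 (mod 7) since 1·1 = 1 ≡ 1, so λ ≡ 0·1 ≡ 0.
  x = λ² - 0 - 0 = 0 - 0 ≡ 0; y = λ·(0 - 0) - 4 ≡ 3. → (0, 3)
3P: (0, 3) + (0, 4): same x and y₁ ≡ -y₂, so the sum is O.
3P = O.
Finally 3P + Q:
O + (3, 1) = (3, 1) (identity).

(3, 1)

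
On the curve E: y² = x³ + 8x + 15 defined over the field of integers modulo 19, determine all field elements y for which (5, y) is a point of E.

3, 16

x³ + 8x + 15 = 180 ≡ 9 (mod 19).
Square roots of 9 mod 19: 3 and 16 (since 3² = 9 ≡ 9).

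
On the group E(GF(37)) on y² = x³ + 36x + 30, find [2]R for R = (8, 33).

tangent at (8, 33): λ = (3·8² + 36)/(2·33) ≡ 6/29. 29⁻¹ ≡ 23 (mod 37) since 29·23 = 667 ≡ 1, so λ ≡ 6·23 ≡ 27.
  x = λ² - 8 - 8 = 729 - 16 ≡ 10; y = λ·(8 - 10) - 33 ≡ 24. → (10, 24)

(10, 24)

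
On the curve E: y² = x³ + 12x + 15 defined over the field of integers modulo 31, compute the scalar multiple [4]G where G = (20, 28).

(3, 27)

Double-and-add on 4 = (100)₂. Start with G = (20, 28) for the leading 1-bit.
double: tangent at (20, 28): λ = (3·20² + 12)/(2·28) ≡ 3/25. 25⁻¹ ≡ 5 (mod 31), so λ ≡ 3·5 ≡ 15.
  x = λ² - 20 - 20 = 225 - 40 ≡ 30; y = λ·(20 - 30) - 28 ≡ 8. → (30, 8)
double: tangent at (30, 8): λ = (3·30² + 12)/(2·8) ≡ 15/16. 16⁻¹ ≡ 2 (mod 31), so λ ≡ 15·2 ≡ 30.
  x = λ² - 30 - 30 = 900 - 60 ≡ 3; y = λ·(30 - 3) - 8 ≡ 27. → (3, 27)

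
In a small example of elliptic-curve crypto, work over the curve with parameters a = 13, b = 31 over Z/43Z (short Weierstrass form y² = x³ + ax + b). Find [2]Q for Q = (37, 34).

(26, 33)

tangent at (37, 34): λ = (3·37² + 13)/(2·34) ≡ 35/25. 25⁻¹ ≡ 31 (mod 43) since 25·31 = 775 ≡ 1, so λ ≡ 35·31 ≡ 10.
  x = λ² - 37 - 37 = 100 - 74 ≡ 26; y = λ·(37 - 26) - 34 ≡ 33. → (26, 33)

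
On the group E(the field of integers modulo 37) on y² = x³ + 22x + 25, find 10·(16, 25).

(17, 24)

Write G = (16, 25).
Repeated addition: build up to 10G.
2G: tangent at (16, 25): λ = (3·16² + 22)/(2·25) ≡ 13/13. 13⁻¹ ≡ 20 (mod 37), so λ ≡ 13·20 ≡ 1.
  x = λ² - 16 - 16 = 1 - 32 ≡ 6; y = λ·(16 - 6) - 25 ≡ 22. → (6, 22)
3G: (6, 22) + (16, 25). λ = (25 - 22)/(16 - 6) ≡ 3/10 mod 37. 10⁻¹ ≡ 26 (mod 37), so λ ≡ 4.
  x = λ² - 6 - 16 = 16 - 22 ≡ 31; y = λ·(6 - 31) - 22 ≡ 26. → (31, 26)
4G: (31, 26) + (16, 25). λ = (25 - 26)/(16 - 31) ≡ 36/22 mod 37. 22⁻¹ ≡ 32 (mod 37), so λ ≡ 5.
  x = λ² - 31 - 16 = 25 - 47 ≡ 15; y = λ·(31 - 15) - 26 ≡ 17. → (15, 17)
5G: (15, 17) + (16, 25). λ = (25 - 17)/(16 - 15) ≡ 8/1 mod 37. 1⁻¹ ≡ 1 (mod 37) since 1·1 = 1 ≡ 1, so λ ≡ 8.
  x = λ² - 15 - 16 = 64 - 31 ≡ 33; y = λ·(15 - 33) - 17 ≡ 24. → (33, 24)
6G: (33, 24) + (16, 25). λ = (25 - 24)/(16 - 33) ≡ 1/20 mod 37. 20⁻¹ ≡ 13 (mod 37), so λ ≡ 13.
  x = λ² - 33 - 16 = 169 - 49 ≡ 9; y = λ·(33 - 9) - 24 ≡ 29. → (9, 29)
7G: (9, 29) + (16, 25). λ = (25 - 29)/(16 - 9) ≡ 33/7 mod 37. 7⁻¹ ≡ 16 (mod 37), so λ ≡ 10.
  x = λ² - 9 - 16 = 100 - 25 ≡ 1; y = λ·(9 - 1) - 29 ≡ 14. → (1, 14)
8G: (1, 14) + (16, 25). λ = (25 - 14)/(16 - 1) ≡ 11/15 mod 37. 15⁻¹ ≡ 5 (mod 37), so λ ≡ 18.
  x = λ² - 1 - 16 = 324 - 17 ≡ 11; y = λ·(1 - 11) - 14 ≡ 28. → (11, 28)
9G: (11, 28) + (16, 25). λ = (25 - 28)/(16 - 11) ≡ 34/5 mod 37. 5⁻¹ ≡ 15 (mod 37) since 5·15 = 75 ≡ 1, so λ ≡ 29.
  x = λ² - 11 - 16 = 841 - 27 ≡ 0; y = λ·(11 - 0) - 28 ≡ 32. → (0, 32)
10G: (0, 32) + (16, 25). λ = (25 - 32)/(16 - 0) ≡ 30/16 mod 37. 16⁻¹ ≡ 7 (mod 37), so λ ≡ 25.
  x = λ² - 0 - 16 = 625 - 16 ≡ 17; y = λ·(0 - 17) - 32 ≡ 24. → (17, 24)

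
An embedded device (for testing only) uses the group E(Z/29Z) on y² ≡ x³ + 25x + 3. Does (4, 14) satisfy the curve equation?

yes

y² = 14² ≡ 22; x³ + 25x + 3 = 167 ≡ 22 (mod 29). 22 = 22.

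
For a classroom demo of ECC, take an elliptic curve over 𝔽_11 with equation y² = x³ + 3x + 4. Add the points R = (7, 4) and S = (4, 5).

(7, 4) + (4, 5). λ = (5 - 4)/(4 - 7) ≡ 1/8 mod 11. 8⁻¹ ≡ 7 (mod 11), so λ ≡ 7.
  x = λ² - 7 - 4 = 49 - 11 ≡ 5; y = λ·(7 - 5) - 4 ≡ 10. → (5, 10)

(5, 10)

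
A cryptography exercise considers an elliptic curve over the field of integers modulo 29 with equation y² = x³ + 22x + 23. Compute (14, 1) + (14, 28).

The two points share x = 14 and their y-coordinates satisfy 1 + 28 ≡ 0 (mod 29), so they are inverses. Their sum is 𝒪.

O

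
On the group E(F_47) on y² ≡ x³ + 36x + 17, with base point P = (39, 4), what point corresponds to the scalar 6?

Double-and-add on 6 = (110)₂. Start with P = (39, 4) for the leading 1-bit.
double: tangent at (39, 4): λ = (3·39² + 36)/(2·4) ≡ 40/8. 8⁻¹ ≡ 6 (mod 47), so λ ≡ 40·6 ≡ 5.
  x = λ² - 39 - 39 = 25 - 78 ≡ 41; y = λ·(39 - 41) - 4 ≡ 33. → (41, 33)
add P: (41, 33) + (39, 4). λ = (4 - 33)/(39 - 41) ≡ 18/45 mod 47. 45⁻¹ ≡ 23 (mod 47) since 45·23 = 1035 ≡ 1, so λ ≡ 38.
  x = λ² - 41 - 39 = 1444 - 80 ≡ 1; y = λ·(41 - 1) - 33 ≡ 30. → (1, 30)
double: tangent at (1, 30): λ = (3·1² + 36)/(2·30) ≡ 39/13. 13⁻¹ ≡ 29 (mod 47) since 13·29 = 377 ≡ 1, so λ ≡ 39·29 ≡ 3.
  x = λ² - 1 - 1 = 9 - 2 ≡ 7; y = λ·(1 - 7) - 30 ≡ 46. → (7, 46)

(7, 46)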